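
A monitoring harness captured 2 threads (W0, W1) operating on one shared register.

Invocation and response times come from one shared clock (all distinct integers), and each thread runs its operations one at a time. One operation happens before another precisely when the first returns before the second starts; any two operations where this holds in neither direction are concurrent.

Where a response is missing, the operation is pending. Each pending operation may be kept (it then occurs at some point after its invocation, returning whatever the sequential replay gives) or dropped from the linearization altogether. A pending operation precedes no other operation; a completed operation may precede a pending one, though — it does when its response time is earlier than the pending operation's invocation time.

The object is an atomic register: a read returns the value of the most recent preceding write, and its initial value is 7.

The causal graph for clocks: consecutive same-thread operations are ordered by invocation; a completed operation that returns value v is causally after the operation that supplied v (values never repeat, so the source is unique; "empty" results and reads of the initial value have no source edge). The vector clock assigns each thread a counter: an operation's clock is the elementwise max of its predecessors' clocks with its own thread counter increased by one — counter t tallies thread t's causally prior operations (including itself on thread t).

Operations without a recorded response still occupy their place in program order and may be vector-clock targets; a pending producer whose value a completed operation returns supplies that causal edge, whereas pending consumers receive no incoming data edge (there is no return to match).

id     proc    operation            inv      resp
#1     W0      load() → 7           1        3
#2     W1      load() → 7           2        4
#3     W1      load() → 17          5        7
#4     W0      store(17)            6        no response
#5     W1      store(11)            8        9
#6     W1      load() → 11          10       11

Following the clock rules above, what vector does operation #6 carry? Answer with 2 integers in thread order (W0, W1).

invoked at 2, #2 has no predecessors; its own W1 bump gives (0, 1)
invoked at 1, #1 has no predecessors; its own W0 bump gives (1, 0)
#4, invoked 6, takes VC(#1)=(1, 0) under max, adds 1 for W0 → (2, 0)
#3, invoked 5, takes VC(#2)=(0, 1), VC(#4)=(2, 0) under max, adds 1 for W1 → (2, 2)
#5, invoked 8, takes VC(#3)=(2, 2) under max, adds 1 for W1 → (2, 3)
#6, invoked 10, takes VC(#5)=(2, 3) under max, adds 1 for W1 → (2, 4)
target: VC(#6) = (2, 4)

(2, 4)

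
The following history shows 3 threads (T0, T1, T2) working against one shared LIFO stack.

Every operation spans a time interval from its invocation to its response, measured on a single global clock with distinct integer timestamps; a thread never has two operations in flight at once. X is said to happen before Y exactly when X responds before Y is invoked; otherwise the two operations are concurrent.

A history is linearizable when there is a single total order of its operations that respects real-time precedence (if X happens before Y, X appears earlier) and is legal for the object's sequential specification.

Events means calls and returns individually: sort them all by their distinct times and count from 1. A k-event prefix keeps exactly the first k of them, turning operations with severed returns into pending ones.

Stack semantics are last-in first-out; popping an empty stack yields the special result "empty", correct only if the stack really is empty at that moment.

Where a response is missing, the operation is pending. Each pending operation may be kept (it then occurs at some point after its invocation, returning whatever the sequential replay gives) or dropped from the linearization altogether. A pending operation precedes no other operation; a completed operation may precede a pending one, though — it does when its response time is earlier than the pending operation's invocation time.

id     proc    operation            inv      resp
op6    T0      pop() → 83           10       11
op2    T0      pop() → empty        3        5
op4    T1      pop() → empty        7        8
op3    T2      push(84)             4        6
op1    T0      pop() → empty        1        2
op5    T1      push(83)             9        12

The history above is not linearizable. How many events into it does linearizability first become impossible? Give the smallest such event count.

events 1..7 are linearizable; a witness order is op1, op2, op3:
1. op1 pop() → empty, leaving stack <>
2. op2 pop() → empty, leaving stack <>
3. op3 push(84), leaving stack <84>
event 8 — op4's response, time 8 — after it, nothing linearizes
for example op1, op2, op3, op4 fails at step 4: op4 pop() → empty is not legal there
for example op1, op3, op2, op4 fails at step 3: op2 pop() → empty is not legal there

8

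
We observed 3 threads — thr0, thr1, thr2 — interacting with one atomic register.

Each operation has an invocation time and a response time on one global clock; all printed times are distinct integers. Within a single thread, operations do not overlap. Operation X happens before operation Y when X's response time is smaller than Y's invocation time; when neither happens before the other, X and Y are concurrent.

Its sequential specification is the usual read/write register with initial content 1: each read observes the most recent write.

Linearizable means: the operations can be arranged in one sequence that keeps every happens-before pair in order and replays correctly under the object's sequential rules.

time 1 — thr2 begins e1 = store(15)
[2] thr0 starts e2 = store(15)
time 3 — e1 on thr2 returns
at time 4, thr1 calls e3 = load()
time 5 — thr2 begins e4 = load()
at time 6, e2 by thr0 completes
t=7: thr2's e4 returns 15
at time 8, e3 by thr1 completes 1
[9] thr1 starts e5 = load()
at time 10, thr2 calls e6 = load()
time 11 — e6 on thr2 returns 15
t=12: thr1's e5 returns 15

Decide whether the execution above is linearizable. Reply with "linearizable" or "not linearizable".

not linearizable

the violation lands at event 8, e3's response at time 8: events 1..7 linearize, events 1..8 do not
real-time-consistent orders of the 4 completed operations: 8 — all fail the atomic register replay
for example e1, e2, e3, e4 fails at step 3: e3 load() → 1 is not legal there
for example e1, e2, e4, e3 fails at step 4: e3 load() → 1 is not legal there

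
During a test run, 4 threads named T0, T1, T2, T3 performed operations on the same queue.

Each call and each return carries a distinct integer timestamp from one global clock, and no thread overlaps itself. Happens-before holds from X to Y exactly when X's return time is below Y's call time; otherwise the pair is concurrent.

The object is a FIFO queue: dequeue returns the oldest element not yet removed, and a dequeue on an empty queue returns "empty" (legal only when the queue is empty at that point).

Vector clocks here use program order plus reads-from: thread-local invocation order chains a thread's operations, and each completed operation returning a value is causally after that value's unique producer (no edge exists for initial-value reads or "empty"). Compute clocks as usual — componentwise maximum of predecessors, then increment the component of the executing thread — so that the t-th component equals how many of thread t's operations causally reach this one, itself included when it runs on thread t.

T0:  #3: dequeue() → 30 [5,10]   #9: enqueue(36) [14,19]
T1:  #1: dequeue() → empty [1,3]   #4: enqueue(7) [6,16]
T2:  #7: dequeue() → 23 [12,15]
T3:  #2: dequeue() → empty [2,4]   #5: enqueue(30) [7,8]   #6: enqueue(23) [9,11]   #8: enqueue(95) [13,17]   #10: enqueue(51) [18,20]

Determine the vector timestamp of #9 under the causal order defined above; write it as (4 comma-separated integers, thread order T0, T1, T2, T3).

(2, 0, 0, 2)

root op #2, invoked 2: fresh clock plus T3's own tick → (0, 0, 0, 1)
root op #1, invoked 1: fresh clock plus T1's own tick → (0, 1, 0, 0)
merge at #5 (invoked 7): VC(#2)=(0, 0, 0, 1), own-thread bump on T3 → (0, 0, 0, 2)
merge at #4 (invoked 6): VC(#1)=(0, 1, 0, 0), own-thread bump on T1 → (0, 2, 0, 0)
merge at #6 (invoked 9): VC(#5)=(0, 0, 0, 2), own-thread bump on T3 → (0, 0, 0, 3)
merge at #3 (invoked 5): VC(#5)=(0, 0, 0, 2), own-thread bump on T0 → (1, 0, 0, 2)
merge at #8 (invoked 13): VC(#6)=(0, 0, 0, 3), own-thread bump on T3 → (0, 0, 0, 4)
merge at #7 (invoked 12): VC(#6)=(0, 0, 0, 3), own-thread bump on T2 → (0, 0, 1, 3)
merge at #9 (invoked 14): VC(#3)=(1, 0, 0, 2), own-thread bump on T0 → (2, 0, 0, 2)
merge at #10 (invoked 18): VC(#8)=(0, 0, 0, 4), own-thread bump on T3 → (0, 0, 0, 5)
target: VC(#9) = (2, 0, 0, 2)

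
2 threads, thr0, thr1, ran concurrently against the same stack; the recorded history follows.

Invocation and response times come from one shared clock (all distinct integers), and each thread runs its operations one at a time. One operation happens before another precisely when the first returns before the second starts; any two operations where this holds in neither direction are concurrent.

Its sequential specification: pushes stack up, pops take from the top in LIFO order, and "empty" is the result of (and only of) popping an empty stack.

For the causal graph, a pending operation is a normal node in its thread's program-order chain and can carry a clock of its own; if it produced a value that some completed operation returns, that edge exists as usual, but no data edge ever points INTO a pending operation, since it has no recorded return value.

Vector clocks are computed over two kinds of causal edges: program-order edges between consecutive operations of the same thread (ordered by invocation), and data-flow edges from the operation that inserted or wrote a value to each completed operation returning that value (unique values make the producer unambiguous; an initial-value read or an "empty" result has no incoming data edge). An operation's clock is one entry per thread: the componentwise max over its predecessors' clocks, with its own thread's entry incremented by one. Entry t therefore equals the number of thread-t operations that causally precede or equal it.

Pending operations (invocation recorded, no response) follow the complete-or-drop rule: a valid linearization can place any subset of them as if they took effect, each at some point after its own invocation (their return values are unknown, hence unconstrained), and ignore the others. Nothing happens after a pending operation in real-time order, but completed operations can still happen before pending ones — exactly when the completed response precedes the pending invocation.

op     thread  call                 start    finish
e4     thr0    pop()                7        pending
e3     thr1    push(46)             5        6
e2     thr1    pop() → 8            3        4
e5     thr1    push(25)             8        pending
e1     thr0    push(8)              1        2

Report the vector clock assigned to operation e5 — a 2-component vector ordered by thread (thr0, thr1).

root op e1, invoked 1: fresh clock plus thr0's own tick → (1, 0)
merge at e2 (invoked 3): VC(e1)=(1, 0), own-thread bump on thr1 → (1, 1)
merge at e4 (invoked 7): VC(e1)=(1, 0), own-thread bump on thr0 → (2, 0)
merge at e3 (invoked 5): VC(e2)=(1, 1), own-thread bump on thr1 → (1, 2)
merge at e5 (invoked 8): VC(e3)=(1, 2), own-thread bump on thr1 → (1, 3)
target: VC(e5) = (1, 3)

(1, 3)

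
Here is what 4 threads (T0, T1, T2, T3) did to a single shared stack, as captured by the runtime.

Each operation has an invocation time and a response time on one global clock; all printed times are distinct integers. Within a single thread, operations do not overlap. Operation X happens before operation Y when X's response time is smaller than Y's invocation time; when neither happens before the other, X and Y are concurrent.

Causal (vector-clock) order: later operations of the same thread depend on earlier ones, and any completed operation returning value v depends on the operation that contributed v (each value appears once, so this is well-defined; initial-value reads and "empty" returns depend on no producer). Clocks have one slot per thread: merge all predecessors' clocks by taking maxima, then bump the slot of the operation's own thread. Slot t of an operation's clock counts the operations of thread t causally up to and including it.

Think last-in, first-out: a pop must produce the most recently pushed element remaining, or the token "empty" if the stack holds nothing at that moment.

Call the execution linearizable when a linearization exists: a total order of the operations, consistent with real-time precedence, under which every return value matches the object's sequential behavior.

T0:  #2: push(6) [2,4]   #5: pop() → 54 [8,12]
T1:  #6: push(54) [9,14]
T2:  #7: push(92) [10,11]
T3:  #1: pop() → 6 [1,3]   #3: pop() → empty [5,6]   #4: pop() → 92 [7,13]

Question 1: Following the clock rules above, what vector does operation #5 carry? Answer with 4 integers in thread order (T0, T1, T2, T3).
(2, 1, 0, 0)

#7, invoked 10, has no incoming edges; only T2's bump applies → (0, 0, 1, 0)
#6, invoked 9, has no incoming edges; only T1's bump applies → (0, 1, 0, 0)
#2, invoked 2, has no incoming edges; only T0's bump applies → (1, 0, 0, 0)
from VC(#2)=(1, 0, 0, 0), #1 (invoked 1) maxes components and bumps T3 → (1, 0, 0, 1)
from VC(#1)=(1, 0, 0, 1), #3 (invoked 5) maxes components and bumps T3 → (1, 0, 0, 2)
from VC(#2)=(1, 0, 0, 0), VC(#6)=(0, 1, 0, 0), #5 (invoked 8) maxes components and bumps T0 → (2, 1, 0, 0)
from VC(#3)=(1, 0, 0, 2), VC(#7)=(0, 0, 1, 0), #4 (invoked 7) maxes components and bumps T3 → (1, 0, 1, 3)
target: VC(#5) = (2, 1, 0, 0)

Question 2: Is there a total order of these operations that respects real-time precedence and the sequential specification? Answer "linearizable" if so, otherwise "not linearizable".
linearizable

witness order: #2, #1, #3, #6, #5, #7, #4
1. #2 push(6), leaving stack <6>
2. #1 pop() → 6, leaving stack <>
3. #3 pop() → empty, leaving stack <>
4. #6 push(54), leaving stack <54>
5. #5 pop() → 54, leaving stack <>
6. #7 push(92), leaving stack <92>
7. #4 pop() → 92, leaving stack <>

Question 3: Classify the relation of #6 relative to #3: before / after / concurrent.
after

#6 spans [9,14], #3 spans [5,6]
resp(#3)=6 < inv(#6)=9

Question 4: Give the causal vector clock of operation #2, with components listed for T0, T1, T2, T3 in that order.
(1, 0, 0, 0)

invoked at 10, #7 has no predecessors; its own T2 bump gives (0, 0, 1, 0)
invoked at 9, #6 has no predecessors; its own T1 bump gives (0, 1, 0, 0)
invoked at 2, #2 has no predecessors; its own T0 bump gives (1, 0, 0, 0)
merge at #1 (invoked 1): VC(#2)=(1, 0, 0, 0), own-thread bump on T3 → (1, 0, 0, 1)
merge at #3 (invoked 5): VC(#1)=(1, 0, 0, 1), own-thread bump on T3 → (1, 0, 0, 2)
merge at #5 (invoked 8): VC(#2)=(1, 0, 0, 0), VC(#6)=(0, 1, 0, 0), own-thread bump on T0 → (2, 1, 0, 0)
merge at #4 (invoked 7): VC(#3)=(1, 0, 0, 2), VC(#7)=(0, 0, 1, 0), own-thread bump on T3 → (1, 0, 1, 3)
target: VC(#2) = (1, 0, 0, 0)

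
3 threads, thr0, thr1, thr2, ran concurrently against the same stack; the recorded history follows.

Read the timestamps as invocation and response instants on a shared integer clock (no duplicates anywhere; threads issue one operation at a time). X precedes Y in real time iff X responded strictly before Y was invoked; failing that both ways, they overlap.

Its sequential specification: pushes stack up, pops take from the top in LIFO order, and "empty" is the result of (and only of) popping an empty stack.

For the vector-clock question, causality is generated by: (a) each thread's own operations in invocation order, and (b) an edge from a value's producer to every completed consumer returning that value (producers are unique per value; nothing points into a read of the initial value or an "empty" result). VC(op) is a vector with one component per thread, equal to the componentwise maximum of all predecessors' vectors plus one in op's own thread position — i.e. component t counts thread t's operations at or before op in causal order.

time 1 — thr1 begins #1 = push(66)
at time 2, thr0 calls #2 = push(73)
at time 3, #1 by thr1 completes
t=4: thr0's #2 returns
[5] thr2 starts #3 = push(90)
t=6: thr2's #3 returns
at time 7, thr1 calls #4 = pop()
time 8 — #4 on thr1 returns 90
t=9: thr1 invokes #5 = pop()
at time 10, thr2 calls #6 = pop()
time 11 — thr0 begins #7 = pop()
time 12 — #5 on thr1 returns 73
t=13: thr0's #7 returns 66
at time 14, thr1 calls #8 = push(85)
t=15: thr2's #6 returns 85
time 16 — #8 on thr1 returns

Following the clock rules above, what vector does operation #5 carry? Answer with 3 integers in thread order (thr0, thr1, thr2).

(1, 3, 1)

VC(#3, invoked at 5): no causal predecessors; +1 on thr2 → (0, 0, 1)
VC(#1, invoked at 1): no causal predecessors; +1 on thr1 → (0, 1, 0)
VC(#2, invoked at 2): no causal predecessors; +1 on thr0 → (1, 0, 0)
from VC(#1)=(0, 1, 0), VC(#3)=(0, 0, 1), #4 (invoked 7) maxes components and bumps thr1 → (0, 2, 1)
from VC(#1)=(0, 1, 0), VC(#2)=(1, 0, 0), #7 (invoked 11) maxes components and bumps thr0 → (2, 1, 0)
from VC(#2)=(1, 0, 0), VC(#4)=(0, 2, 1), #5 (invoked 9) maxes components and bumps thr1 → (1, 3, 1)
from VC(#5)=(1, 3, 1), #8 (invoked 14) maxes components and bumps thr1 → (1, 4, 1)
from VC(#3)=(0, 0, 1), VC(#8)=(1, 4, 1), #6 (invoked 10) maxes components and bumps thr2 → (1, 4, 2)
target: VC(#5) = (1, 3, 1)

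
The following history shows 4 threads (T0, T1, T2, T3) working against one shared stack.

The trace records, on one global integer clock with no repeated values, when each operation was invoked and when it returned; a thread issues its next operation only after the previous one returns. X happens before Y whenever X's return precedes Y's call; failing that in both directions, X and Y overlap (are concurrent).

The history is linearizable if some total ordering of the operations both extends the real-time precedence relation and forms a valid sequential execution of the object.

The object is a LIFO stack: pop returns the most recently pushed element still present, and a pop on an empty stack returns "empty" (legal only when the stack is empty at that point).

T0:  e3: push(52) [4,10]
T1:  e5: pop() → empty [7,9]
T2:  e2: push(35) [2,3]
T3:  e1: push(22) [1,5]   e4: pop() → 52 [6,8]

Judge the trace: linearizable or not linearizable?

cut after 8 events: linearizable; cut after 9 events (e5 responds, time 9): not linearizable
every one of the 4 real-time-consistent orders over 4 completed stack ops fails the sequential spec
every completion of the 1 pending operation (e3) was checked; none linearizes
for example e1, e2, e4, e5 (pending dropped) fails at step 3: e4 pop() → 52 is not legal there
for example e1, e2, e5, e4 (pending dropped) fails at step 3: e5 pop() → empty is not legal there

not linearizable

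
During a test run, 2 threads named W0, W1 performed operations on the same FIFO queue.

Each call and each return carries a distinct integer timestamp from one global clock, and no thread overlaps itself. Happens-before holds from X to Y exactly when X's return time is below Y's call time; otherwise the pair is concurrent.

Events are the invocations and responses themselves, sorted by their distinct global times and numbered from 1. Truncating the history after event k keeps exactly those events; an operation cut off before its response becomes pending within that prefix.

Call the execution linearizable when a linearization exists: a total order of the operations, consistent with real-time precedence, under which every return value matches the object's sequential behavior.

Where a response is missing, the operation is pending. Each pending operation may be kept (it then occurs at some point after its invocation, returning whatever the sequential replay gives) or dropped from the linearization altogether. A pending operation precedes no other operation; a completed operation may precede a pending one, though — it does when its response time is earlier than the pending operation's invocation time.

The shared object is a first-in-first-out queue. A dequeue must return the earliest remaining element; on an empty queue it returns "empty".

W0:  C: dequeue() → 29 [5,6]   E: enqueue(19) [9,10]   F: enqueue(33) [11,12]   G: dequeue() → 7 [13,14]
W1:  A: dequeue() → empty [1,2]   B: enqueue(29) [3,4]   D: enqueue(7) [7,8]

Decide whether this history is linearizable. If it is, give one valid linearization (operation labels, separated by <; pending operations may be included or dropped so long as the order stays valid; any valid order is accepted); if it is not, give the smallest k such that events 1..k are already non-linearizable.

linearizable — witness: A < B < C < D < E < F < G

after step 1 (A dequeue() → empty): queue <>
after step 2 (B enqueue(29)): queue <29>
after step 3 (C dequeue() → 29): queue <>
after step 4 (D enqueue(7)): queue <7>
after step 5 (E enqueue(19)): queue <7,19>
after step 6 (F enqueue(33)): queue <7,19,33>
after step 7 (G dequeue() → 7): queue <19,33>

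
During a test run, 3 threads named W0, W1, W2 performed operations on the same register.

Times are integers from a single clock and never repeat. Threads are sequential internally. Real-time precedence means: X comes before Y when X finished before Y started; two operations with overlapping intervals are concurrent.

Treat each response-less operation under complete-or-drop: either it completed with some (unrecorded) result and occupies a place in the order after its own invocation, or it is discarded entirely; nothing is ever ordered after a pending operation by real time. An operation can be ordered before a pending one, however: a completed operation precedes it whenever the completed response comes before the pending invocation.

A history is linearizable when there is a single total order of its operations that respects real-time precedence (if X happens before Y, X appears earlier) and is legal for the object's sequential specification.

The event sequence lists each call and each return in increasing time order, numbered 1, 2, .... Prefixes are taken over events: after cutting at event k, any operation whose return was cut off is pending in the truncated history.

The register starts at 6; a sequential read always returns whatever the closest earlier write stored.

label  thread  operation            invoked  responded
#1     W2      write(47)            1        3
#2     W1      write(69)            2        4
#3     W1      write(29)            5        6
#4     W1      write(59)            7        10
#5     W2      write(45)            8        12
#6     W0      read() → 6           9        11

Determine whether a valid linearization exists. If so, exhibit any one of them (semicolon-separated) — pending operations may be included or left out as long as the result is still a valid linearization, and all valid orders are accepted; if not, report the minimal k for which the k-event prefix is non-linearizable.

prefix check: 1..10 passes, 1..11 fails once #6's time-11 response joins
the 5 completed operations admit 4 real-time orders; each fails the register replay
no escape via the 1 pending operation (#5): every completion choice fails
e.g. #1, #2, #3, #4, #6 (pending dropped): illegal at step 5, since #6 read() → 6 cannot apply there
e.g. #1, #2, #3, #6, #4 (pending dropped): illegal at step 4, since #6 read() → 6 cannot apply there

not linearizable — minimal violating prefix: 11 events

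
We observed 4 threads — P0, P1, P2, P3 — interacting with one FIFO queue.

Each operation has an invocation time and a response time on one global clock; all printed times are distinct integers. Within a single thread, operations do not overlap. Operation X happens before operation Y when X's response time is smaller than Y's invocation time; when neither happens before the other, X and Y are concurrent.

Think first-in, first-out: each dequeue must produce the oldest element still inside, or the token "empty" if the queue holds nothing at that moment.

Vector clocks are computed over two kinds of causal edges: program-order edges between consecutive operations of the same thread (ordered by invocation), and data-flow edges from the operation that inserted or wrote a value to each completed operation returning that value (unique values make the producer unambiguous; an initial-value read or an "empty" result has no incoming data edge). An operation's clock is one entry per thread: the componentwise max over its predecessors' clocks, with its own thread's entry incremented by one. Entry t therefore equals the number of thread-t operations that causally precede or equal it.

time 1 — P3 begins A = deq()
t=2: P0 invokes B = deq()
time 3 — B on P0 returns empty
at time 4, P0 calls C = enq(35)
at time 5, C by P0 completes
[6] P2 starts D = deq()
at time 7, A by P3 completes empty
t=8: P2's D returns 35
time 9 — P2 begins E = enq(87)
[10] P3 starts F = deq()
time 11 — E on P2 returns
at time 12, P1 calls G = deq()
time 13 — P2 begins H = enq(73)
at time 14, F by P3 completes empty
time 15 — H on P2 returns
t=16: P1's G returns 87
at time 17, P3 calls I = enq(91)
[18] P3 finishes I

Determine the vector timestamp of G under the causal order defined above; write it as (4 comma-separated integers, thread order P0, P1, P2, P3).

(2, 1, 2, 0)

no predecessors for A (invoked 1): P3 increments from zero → (0, 0, 0, 1)
no predecessors for B (invoked 2): P0 increments from zero → (1, 0, 0, 0)
from VC(A)=(0, 0, 0, 1), F (invoked 10) maxes components and bumps P3 → (0, 0, 0, 2)
from VC(B)=(1, 0, 0, 0), C (invoked 4) maxes components and bumps P0 → (2, 0, 0, 0)
from VC(F)=(0, 0, 0, 2), I (invoked 17) maxes components and bumps P3 → (0, 0, 0, 3)
from VC(C)=(2, 0, 0, 0), D (invoked 6) maxes components and bumps P2 → (2, 0, 1, 0)
from VC(D)=(2, 0, 1, 0), E (invoked 9) maxes components and bumps P2 → (2, 0, 2, 0)
from VC(E)=(2, 0, 2, 0), H (invoked 13) maxes components and bumps P2 → (2, 0, 3, 0)
from VC(E)=(2, 0, 2, 0), G (invoked 12) maxes components and bumps P1 → (2, 1, 2, 0)
target: VC(G) = (2, 1, 2, 0)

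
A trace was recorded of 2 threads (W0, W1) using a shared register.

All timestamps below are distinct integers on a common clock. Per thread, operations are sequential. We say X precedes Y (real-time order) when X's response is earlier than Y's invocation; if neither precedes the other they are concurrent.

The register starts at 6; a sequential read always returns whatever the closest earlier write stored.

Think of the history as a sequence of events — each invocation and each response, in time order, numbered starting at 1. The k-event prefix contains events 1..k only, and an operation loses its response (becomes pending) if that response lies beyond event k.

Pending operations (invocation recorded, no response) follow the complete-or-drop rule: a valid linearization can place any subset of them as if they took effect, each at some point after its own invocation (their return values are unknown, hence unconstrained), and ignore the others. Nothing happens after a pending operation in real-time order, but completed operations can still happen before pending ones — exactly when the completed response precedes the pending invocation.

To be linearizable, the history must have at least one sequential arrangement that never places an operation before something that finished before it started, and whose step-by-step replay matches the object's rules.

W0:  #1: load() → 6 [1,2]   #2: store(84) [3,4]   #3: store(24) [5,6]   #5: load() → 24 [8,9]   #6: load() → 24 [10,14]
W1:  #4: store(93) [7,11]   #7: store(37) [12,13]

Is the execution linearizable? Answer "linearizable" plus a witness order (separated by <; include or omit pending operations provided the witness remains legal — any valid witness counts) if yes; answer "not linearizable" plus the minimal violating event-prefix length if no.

linearizable — witness: #1 < #2 < #3 < #5 < #6 < #4 < #7

1. #1 load() → 6, leaving value 6
2. #2 store(84), leaving value 84
3. #3 store(24), leaving value 24
4. #5 load() → 24, leaving value 24
5. #6 load() → 24, leaving value 24
6. #4 store(93), leaving value 93
7. #7 store(37), leaving value 37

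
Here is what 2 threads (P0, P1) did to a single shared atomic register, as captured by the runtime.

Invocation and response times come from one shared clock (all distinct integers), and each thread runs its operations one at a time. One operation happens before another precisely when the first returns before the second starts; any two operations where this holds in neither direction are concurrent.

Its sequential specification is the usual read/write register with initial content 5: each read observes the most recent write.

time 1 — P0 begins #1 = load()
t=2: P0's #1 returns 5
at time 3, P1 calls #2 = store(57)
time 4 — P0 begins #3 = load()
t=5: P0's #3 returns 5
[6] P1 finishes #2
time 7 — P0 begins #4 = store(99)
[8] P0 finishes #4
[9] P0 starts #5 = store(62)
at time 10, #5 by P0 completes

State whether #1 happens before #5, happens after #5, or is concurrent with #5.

#1 spans [1,2], #5 spans [9,10]
resp(#1)=2 < inv(#5)=9

before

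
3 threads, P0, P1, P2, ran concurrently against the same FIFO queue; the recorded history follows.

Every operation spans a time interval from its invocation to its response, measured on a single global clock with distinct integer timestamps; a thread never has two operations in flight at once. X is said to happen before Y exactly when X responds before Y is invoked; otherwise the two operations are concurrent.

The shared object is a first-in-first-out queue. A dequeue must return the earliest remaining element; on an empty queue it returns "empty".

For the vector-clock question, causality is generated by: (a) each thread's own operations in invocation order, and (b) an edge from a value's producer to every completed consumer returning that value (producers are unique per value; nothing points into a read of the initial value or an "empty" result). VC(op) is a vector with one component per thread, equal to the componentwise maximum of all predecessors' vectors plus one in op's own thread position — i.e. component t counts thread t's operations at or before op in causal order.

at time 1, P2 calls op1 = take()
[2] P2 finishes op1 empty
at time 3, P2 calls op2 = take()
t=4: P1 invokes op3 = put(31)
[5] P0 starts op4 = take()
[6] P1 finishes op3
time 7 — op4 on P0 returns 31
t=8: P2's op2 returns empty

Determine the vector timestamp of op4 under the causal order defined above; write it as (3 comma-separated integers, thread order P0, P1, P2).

invoked at 1, op1 has no predecessors; its own P2 bump gives (0, 0, 1)
invoked at 4, op3 has no predecessors; its own P1 bump gives (0, 1, 0)
from VC(op1)=(0, 0, 1), op2 (invoked 3) maxes components and bumps P2 → (0, 0, 2)
from VC(op3)=(0, 1, 0), op4 (invoked 5) maxes components and bumps P0 → (1, 1, 0)
target: VC(op4) = (1, 1, 0)

(1, 1, 0)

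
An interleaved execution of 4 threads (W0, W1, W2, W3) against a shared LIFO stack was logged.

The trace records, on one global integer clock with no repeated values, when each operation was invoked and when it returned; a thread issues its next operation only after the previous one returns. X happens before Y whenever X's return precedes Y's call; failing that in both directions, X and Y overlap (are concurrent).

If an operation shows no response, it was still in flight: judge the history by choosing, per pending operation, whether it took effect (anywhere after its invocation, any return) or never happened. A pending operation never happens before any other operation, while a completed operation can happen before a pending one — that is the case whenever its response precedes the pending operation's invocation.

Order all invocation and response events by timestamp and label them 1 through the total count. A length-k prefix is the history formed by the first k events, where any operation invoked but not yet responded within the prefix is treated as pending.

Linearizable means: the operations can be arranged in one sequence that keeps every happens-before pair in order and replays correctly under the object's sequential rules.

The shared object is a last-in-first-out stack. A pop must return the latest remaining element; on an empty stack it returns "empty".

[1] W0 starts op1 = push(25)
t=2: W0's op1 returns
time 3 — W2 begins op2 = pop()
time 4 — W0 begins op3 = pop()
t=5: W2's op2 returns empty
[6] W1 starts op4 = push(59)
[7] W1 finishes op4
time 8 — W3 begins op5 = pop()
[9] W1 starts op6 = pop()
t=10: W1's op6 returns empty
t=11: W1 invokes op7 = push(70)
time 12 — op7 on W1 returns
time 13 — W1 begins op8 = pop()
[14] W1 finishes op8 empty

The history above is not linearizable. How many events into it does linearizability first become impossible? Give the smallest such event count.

events 1..13 are still linearizable — one witness is op1, op3, op2, op4, op5, op6, op7:
step 1: op1 push(25) — stack <25>
step 2: op3 pop() (pending, included) — stack <>
step 3: op2 pop() → empty — stack <>
step 4: op4 push(59) — stack <59>
step 5: op5 pop() (pending, included) — stack <>
step 6: op6 pop() → empty — stack <>
step 7: op7 push(70) — stack <70>
include event 14 — op8 responding at 14 — and every candidate order breaks
include/drop combinations of the 2 pending operations (op3, op5) were all tried; none helps
take op1, op2, op4, op6, op7, op8 (pending dropped): step 2 already fails, because op2 pop() → empty cannot occur there

14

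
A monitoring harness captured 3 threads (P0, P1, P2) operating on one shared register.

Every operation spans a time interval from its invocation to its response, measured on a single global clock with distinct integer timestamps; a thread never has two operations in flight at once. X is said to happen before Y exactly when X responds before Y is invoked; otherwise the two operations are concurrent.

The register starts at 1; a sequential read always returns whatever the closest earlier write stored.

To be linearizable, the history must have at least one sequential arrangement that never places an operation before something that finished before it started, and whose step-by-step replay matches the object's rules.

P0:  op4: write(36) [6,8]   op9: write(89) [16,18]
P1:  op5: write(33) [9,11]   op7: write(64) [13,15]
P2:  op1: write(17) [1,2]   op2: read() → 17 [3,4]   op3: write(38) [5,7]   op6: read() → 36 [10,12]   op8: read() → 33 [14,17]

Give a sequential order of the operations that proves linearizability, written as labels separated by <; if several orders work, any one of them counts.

after step 1 (op1 write(17)): value 17
after step 2 (op2 read() → 17): value 17
after step 3 (op3 write(38)): value 38
after step 4 (op4 write(36)): value 36
after step 5 (op6 read() → 36): value 36
after step 6 (op5 write(33)): value 33
after step 7 (op8 read() → 33): value 33
after step 8 (op7 write(64)): value 64
after step 9 (op9 write(89)): value 89

op1 < op2 < op3 < op4 < op6 < op5 < op8 < op7 < op9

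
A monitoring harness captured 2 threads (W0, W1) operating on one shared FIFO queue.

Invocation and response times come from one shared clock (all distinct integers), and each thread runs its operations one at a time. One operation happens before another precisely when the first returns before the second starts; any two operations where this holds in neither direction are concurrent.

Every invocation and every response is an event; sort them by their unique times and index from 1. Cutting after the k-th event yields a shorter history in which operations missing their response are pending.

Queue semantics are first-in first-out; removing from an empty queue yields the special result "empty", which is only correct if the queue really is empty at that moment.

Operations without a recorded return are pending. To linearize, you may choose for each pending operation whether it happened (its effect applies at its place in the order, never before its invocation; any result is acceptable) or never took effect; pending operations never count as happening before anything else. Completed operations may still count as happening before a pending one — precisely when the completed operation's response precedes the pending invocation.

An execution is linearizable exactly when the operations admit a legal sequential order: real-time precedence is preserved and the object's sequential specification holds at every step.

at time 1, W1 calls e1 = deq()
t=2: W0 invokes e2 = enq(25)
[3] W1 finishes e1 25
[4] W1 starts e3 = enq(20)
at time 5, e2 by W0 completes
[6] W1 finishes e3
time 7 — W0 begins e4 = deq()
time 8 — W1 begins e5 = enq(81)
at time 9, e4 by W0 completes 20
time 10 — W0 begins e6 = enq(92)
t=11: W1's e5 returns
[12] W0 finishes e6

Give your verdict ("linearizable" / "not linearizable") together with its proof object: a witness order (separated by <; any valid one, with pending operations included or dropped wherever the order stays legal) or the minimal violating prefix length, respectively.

linearizable — witness: e2 < e1 < e3 < e4 < e5 < e6

after step 1 (e2 enq(25)): queue <25>
after step 2 (e1 deq() → 25): queue <>
after step 3 (e3 enq(20)): queue <20>
after step 4 (e4 deq() → 20): queue <>
after step 5 (e5 enq(81)): queue <81>
after step 6 (e6 enq(92)): queue <81,92>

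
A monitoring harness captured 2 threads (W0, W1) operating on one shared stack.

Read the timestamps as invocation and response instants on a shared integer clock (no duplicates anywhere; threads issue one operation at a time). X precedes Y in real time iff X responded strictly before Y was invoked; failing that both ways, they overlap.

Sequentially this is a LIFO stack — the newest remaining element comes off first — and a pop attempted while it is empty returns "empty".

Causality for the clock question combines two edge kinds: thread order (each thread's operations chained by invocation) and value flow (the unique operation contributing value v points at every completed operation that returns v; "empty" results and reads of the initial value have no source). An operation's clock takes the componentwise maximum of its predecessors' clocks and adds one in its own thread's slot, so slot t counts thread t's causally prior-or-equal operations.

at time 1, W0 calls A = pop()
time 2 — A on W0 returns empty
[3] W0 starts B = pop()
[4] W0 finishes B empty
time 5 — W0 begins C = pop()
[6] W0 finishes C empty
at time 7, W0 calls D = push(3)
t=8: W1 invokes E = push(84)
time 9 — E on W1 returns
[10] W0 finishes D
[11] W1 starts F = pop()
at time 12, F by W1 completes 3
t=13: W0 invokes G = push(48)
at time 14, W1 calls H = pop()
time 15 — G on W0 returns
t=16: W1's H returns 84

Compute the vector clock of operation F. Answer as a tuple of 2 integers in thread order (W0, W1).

E, invoked 8, has no incoming edges; only W1's bump applies → (0, 1)
A, invoked 1, has no incoming edges; only W0's bump applies → (1, 0)
merge at B (invoked 3): VC(A)=(1, 0), own-thread bump on W0 → (2, 0)
merge at C (invoked 5): VC(B)=(2, 0), own-thread bump on W0 → (3, 0)
merge at D (invoked 7): VC(C)=(3, 0), own-thread bump on W0 → (4, 0)
merge at G (invoked 13): VC(D)=(4, 0), own-thread bump on W0 → (5, 0)
merge at F (invoked 11): VC(D)=(4, 0), VC(E)=(0, 1), own-thread bump on W1 → (4, 2)
merge at H (invoked 14): VC(E)=(0, 1), VC(F)=(4, 2), own-thread bump on W1 → (4, 3)
target: VC(F) = (4, 2)

(4, 2)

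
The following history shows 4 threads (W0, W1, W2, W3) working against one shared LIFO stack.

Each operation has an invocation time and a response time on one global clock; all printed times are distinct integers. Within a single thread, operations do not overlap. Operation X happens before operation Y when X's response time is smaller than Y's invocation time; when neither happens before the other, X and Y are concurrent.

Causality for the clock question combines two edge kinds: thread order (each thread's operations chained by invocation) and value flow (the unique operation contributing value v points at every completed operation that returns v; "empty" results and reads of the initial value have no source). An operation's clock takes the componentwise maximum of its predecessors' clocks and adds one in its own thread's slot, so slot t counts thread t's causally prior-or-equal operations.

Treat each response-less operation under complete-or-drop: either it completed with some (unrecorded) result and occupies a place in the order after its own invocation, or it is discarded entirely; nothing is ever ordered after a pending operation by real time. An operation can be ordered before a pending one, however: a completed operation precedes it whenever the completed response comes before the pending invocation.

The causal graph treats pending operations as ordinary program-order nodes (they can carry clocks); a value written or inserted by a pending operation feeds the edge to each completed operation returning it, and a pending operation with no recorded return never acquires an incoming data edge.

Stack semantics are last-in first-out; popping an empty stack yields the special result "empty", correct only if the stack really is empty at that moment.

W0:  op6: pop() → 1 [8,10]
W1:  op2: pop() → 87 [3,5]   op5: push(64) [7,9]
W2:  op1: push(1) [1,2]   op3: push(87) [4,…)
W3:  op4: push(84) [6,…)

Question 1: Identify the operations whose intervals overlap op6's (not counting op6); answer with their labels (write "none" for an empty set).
op3, op4, op5

op6 runs from 8 to 10; window-overlapping ops are concurrent
op1 [1,2]: before
op2 [3,5]: before
op3 [4,…): concurrent
op4 [6,…): concurrent
op5 [7,9]: concurrent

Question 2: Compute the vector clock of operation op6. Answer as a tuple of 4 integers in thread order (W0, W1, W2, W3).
(1, 0, 1, 0)

VC(op4, invoked at 6): no causal predecessors; +1 on W3 → (0, 0, 0, 1)
VC(op1, invoked at 1): no causal predecessors; +1 on W2 → (0, 0, 1, 0)
merge at op3 (invoked 4): VC(op1)=(0, 0, 1, 0), own-thread bump on W2 → (0, 0, 2, 0)
merge at op6 (invoked 8): VC(op1)=(0, 0, 1, 0), own-thread bump on W0 → (1, 0, 1, 0)
merge at op2 (invoked 3): VC(op3)=(0, 0, 2, 0), own-thread bump on W1 → (0, 1, 2, 0)
merge at op5 (invoked 7): VC(op2)=(0, 1, 2, 0), own-thread bump on W1 → (0, 2, 2, 0)
target: VC(op6) = (1, 0, 1, 0)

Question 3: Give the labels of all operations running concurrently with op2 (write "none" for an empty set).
op3

op2 spans [3,5]; an op avoiding the whole window 3..5 is ordered, any other is concurrent
op1 [1,2]: before
op3 [4,…): concurrent
op4 [6,…): after
op5 [7,9]: after
op6 [8,10]: after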